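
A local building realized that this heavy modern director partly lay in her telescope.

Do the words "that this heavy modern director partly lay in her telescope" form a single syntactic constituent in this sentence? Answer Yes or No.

Yes

The sequence corresponds to a single SBAR node — the subordinate clause "that this heavy modern director partly lay in her telescope".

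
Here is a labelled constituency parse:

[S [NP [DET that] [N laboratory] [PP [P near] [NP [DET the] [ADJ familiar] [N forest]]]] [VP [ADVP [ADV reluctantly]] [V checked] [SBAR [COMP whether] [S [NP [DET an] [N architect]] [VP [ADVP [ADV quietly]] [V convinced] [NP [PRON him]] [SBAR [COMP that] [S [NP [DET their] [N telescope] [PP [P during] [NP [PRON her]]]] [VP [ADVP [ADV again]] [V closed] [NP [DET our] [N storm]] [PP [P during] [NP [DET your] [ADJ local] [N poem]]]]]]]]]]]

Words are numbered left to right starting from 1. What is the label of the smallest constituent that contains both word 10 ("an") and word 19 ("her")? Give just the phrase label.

S

Word 10 lies under S → VP → SBAR → S → NP → DET; word 19 lies under S → VP → SBAR → S → VP → SBAR → S → NP → PP → NP → PRON. The lowest shared node is the S.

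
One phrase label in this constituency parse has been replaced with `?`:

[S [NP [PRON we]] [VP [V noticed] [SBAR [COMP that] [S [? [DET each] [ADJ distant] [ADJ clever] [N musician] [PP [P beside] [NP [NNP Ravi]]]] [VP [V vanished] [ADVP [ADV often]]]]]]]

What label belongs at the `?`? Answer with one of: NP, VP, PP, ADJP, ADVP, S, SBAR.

NP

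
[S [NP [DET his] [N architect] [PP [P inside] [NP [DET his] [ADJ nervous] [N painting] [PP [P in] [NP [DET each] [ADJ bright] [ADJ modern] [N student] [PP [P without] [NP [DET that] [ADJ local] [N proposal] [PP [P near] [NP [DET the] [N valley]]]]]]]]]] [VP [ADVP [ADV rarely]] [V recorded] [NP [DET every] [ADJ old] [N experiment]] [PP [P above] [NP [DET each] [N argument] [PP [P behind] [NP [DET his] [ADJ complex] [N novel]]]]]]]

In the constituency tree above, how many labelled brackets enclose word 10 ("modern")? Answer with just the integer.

The word sits inside ADJ, which is inside NP, inside PP, inside NP, inside PP, inside NP, inside S — 7 brackets in all.

7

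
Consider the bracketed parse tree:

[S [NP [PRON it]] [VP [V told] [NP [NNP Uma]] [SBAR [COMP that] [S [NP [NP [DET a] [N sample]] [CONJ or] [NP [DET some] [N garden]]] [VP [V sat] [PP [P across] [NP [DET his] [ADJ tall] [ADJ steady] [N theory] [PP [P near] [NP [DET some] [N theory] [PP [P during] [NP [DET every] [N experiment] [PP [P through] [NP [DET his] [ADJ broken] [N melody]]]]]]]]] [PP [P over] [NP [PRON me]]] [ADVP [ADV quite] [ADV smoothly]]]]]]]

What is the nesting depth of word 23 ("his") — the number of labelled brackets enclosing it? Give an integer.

The word sits inside DET, which is inside NP, inside PP, inside NP, inside PP, inside NP, inside PP, inside NP, inside PP, inside VP, inside S, inside SBAR, inside VP, inside S — 14 brackets in all.

14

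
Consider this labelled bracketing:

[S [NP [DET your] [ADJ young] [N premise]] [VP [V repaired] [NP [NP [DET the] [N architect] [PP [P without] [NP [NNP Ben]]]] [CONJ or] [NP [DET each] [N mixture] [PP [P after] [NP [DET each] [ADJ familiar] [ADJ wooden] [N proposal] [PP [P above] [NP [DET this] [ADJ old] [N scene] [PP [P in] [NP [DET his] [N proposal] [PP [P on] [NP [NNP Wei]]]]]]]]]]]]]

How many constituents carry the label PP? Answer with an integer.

Scanning left to right, an opening `[PP` appears at word positions 7, 12, 17, 21, 24 — 5 in total.

5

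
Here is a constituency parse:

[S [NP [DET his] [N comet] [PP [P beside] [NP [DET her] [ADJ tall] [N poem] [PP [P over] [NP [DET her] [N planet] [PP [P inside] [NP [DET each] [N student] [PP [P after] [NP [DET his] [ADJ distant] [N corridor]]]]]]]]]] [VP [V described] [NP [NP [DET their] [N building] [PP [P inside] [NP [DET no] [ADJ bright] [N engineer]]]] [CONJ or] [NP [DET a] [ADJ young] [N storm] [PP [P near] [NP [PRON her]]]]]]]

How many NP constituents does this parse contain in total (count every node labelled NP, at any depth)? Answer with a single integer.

Listing each NP by its span: [NP his comet beside her tall poem over her planet inside each student after his distant corridor]; [NP her tall poem over her planet inside each student after his distant corridor]; [NP her planet inside each student after his distant corridor]; [NP each student after his distant corridor]; [NP his distant corridor]; [NP their building inside no bright engineer or a young storm near her] … — that makes 10.

10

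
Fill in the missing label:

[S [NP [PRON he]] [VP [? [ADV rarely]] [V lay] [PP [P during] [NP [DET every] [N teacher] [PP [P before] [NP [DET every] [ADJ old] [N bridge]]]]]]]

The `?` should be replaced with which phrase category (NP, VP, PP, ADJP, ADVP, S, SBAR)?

A constituent whose immediate children are ADV 'rarely' is an adverb phrase: ADVP.

ADVP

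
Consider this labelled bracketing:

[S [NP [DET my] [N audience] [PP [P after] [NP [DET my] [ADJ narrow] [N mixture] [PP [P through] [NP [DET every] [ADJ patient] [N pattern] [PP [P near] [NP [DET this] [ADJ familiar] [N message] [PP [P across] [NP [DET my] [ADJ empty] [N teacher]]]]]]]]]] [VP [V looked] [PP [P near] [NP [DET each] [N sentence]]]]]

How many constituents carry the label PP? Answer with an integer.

5

The PP constituents are: [PP after my narrow mixture through every patient pattern near this familiar message across my empty teacher]; [PP through every patient pattern near this familiar message across my empty teacher]; [PP near this familiar message across my empty teacher]; [PP across my empty teacher]; [PP near each sentence]. Total: 5.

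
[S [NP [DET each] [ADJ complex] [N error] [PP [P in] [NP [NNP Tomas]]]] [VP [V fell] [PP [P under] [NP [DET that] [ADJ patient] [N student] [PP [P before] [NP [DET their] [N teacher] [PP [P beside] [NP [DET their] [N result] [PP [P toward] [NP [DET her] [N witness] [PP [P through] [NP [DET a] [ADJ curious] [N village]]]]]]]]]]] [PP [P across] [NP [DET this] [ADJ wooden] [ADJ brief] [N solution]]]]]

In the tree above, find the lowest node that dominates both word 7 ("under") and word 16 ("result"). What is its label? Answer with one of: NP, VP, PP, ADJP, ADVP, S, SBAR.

PP

Both words fall inside [PP under that patient student before their teacher beside their result toward her witness through a curious village] (words 7–23), and no smaller constituent contains them both. Label: PP.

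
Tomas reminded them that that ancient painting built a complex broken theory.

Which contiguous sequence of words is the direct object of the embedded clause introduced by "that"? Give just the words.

Within the embedded clause introduced by "that", the direct object of "built" is "a complex broken theory".

a complex broken theory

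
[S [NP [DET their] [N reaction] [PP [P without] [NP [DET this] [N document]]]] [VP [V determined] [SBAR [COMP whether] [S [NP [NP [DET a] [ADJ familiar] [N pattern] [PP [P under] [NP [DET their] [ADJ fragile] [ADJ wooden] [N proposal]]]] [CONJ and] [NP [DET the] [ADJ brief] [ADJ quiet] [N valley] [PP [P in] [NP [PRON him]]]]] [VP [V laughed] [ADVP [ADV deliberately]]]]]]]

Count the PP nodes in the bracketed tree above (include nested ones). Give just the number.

3

Listing each PP by its span: [PP without this document]; [PP under their fragile wooden proposal]; [PP in him] — that makes 3.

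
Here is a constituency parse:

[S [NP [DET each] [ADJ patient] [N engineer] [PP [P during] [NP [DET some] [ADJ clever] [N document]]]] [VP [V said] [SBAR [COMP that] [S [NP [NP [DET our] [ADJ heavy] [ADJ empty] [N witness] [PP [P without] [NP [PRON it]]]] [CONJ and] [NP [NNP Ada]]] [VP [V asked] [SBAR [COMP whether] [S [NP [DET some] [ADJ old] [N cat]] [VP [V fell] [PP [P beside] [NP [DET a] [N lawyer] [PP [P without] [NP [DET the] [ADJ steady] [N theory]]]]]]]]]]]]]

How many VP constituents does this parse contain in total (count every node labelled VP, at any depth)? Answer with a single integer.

3

The VP constituents are: [VP said that our heavy empty witness without it and Ada asked whether some old cat fell beside a lawyer without the steady theory]; [VP asked whether some old cat fell beside a lawyer without the steady theory]; [VP fell beside a lawyer without the steady theory]. Total: 3.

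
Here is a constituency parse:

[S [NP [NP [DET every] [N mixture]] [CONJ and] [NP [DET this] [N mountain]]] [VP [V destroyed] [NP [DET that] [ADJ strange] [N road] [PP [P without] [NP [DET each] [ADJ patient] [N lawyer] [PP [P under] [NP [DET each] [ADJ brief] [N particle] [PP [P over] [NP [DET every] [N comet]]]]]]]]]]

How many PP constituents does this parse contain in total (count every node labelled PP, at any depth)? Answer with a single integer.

3

Scanning left to right, an opening `[PP` appears at word positions 10, 14, 18 — 3 in total.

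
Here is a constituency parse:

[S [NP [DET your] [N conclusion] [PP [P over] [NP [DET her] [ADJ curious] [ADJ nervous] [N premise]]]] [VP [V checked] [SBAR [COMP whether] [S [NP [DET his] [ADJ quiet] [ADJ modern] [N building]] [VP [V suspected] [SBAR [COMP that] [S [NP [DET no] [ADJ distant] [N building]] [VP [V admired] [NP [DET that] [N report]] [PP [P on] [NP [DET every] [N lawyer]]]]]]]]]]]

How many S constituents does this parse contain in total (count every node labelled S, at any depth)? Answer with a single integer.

3

The S constituents are: [S your conclusion over her curious nervous premise checked whether his quiet modern building suspected that no distant building admired that report on every lawyer]; [S his quiet modern building suspected that no distant building admired that report on every lawyer]; [S no distant building admired that report on every lawyer]. Total: 3.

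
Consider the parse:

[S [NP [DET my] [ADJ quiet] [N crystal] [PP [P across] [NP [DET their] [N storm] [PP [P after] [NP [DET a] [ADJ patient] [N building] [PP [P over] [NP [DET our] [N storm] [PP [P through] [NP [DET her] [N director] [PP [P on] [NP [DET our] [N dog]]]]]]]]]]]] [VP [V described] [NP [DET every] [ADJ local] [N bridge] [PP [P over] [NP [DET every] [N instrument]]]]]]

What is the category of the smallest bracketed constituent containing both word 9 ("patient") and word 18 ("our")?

Word 9 lies under S → NP → PP → NP → PP → NP → ADJ; word 18 lies under S → NP → PP → NP → PP → NP → PP → NP → PP → NP → PP → NP → DET. The lowest shared node is the NP.

NP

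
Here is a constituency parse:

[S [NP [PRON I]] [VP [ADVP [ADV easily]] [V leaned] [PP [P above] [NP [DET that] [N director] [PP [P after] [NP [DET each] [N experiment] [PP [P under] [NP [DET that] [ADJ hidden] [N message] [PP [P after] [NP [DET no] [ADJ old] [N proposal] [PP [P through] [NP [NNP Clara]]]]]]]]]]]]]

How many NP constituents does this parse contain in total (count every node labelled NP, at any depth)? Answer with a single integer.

The NP constituents are: [NP I]; [NP that director after each experiment under that hidden message after no old proposal through Clara]; [NP each experiment under that hidden message after no old proposal through Clara]; [NP that hidden message after no old proposal through Clara]; [NP no old proposal through Clara]; [NP Clara]. Total: 6.

6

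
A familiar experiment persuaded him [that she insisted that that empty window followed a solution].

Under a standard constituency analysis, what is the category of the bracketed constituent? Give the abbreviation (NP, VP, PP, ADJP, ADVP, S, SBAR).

The span is built around the complementizer "that" — a subordinate clause (SBAR).

SBAR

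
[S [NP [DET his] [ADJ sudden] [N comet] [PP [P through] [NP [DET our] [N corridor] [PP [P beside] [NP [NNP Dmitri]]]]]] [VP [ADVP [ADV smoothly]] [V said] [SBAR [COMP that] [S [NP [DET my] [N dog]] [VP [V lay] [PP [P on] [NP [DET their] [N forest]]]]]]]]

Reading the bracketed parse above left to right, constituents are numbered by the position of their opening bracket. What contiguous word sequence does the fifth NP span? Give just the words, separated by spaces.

their forest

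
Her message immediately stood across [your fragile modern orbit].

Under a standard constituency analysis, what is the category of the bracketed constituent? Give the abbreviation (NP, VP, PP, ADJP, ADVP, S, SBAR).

NP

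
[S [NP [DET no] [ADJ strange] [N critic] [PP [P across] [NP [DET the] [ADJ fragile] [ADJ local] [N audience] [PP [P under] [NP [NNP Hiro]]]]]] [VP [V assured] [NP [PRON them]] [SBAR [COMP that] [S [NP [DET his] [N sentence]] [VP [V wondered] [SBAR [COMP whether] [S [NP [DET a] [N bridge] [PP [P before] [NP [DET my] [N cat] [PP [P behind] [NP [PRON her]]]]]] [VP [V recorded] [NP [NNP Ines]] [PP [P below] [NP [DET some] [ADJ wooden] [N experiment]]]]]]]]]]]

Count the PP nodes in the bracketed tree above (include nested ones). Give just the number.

5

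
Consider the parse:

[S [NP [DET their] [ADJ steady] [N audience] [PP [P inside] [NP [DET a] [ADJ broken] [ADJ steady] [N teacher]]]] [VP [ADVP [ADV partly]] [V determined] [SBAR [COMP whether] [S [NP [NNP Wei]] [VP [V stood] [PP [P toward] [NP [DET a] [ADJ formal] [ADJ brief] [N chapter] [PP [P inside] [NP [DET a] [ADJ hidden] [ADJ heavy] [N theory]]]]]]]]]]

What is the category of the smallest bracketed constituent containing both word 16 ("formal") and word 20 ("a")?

NP

Both words fall inside [NP a formal brief chapter inside a hidden heavy theory] (words 15–23), and no smaller constituent contains them both. Label: NP.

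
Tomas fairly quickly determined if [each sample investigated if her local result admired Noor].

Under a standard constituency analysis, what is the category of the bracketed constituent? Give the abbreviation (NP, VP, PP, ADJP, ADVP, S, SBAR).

The span is built around the head "investigated" — a clause (S).

S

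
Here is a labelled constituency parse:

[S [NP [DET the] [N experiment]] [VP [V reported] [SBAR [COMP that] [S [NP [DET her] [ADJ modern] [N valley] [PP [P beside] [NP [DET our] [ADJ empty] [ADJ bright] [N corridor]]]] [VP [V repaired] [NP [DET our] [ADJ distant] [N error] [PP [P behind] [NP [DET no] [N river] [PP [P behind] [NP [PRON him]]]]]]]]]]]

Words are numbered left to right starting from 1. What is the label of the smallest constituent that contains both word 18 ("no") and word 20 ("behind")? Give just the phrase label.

Both words fall inside [NP no river behind him] (words 18–21), and no smaller constituent contains them both. Label: NP.

NP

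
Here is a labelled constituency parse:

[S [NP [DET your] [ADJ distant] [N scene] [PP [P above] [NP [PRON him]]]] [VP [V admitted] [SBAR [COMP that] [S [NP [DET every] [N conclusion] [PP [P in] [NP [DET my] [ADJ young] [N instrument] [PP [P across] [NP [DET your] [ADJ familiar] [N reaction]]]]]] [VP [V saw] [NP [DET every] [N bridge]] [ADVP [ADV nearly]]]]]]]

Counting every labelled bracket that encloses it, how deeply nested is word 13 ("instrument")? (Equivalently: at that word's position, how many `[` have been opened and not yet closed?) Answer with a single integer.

8

Counting open brackets not yet closed at "instrument": [S [VP [SBAR [S [NP [PP [NP [N = 8.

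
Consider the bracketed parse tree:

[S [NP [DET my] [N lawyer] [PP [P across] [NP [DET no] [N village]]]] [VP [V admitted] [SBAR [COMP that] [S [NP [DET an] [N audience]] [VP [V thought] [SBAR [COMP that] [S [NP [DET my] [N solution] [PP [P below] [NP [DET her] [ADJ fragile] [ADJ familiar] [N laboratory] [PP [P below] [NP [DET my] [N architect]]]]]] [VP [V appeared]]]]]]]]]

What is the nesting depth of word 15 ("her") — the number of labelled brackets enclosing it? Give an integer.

The word sits inside DET, which is inside NP, inside PP, inside NP, inside S, inside SBAR, inside VP, inside S, inside SBAR, inside VP, inside S — 11 brackets in all.

11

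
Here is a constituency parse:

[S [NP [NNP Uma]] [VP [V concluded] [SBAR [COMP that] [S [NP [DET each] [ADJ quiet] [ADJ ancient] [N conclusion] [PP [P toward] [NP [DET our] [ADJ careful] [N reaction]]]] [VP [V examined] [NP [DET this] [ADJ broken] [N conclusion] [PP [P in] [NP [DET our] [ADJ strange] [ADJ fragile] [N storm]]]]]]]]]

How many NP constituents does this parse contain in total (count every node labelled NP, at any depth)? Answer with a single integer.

Scanning left to right, an opening `[NP` appears at word positions 1, 4, 9, 13, 17 — 5 in total.

5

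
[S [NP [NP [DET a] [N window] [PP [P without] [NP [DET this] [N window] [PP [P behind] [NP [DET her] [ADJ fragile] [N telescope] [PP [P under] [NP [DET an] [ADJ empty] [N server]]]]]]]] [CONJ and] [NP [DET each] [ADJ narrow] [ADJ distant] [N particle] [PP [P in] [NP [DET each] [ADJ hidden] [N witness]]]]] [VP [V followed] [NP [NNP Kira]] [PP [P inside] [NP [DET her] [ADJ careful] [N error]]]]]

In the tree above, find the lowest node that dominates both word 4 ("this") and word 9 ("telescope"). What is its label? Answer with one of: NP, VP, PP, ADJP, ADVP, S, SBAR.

The smallest bracket enclosing both words is [NP this window behind her fragile telescope under an empty server], so the label is NP.

NP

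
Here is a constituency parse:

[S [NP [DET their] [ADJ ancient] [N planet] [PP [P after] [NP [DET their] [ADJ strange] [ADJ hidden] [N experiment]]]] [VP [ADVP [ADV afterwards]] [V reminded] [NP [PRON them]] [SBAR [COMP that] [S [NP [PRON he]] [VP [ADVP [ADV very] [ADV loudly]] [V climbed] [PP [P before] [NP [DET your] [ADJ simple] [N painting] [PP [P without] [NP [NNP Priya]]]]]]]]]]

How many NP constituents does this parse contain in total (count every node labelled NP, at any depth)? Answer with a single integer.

6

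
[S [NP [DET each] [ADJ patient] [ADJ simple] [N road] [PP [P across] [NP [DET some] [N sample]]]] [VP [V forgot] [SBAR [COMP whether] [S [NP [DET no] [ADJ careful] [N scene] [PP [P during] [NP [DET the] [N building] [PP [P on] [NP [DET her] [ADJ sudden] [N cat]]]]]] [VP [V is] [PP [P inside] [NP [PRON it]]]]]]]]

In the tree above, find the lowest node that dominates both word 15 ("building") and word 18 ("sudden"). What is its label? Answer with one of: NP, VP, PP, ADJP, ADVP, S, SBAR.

NP

Word 15 lies under S → VP → SBAR → S → NP → PP → NP → N; word 18 lies under S → VP → SBAR → S → NP → PP → NP → PP → NP → ADJ. The lowest shared node is the NP.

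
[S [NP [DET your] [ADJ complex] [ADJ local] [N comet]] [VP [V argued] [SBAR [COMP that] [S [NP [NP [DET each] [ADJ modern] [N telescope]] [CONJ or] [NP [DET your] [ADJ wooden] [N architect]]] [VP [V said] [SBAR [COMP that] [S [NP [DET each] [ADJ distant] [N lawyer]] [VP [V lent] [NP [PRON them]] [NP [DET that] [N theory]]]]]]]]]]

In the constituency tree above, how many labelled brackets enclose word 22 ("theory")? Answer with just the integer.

10

Path from the root down to the word: S → VP → SBAR → S → VP → SBAR → S → VP → NP → N. That is 10 enclosing brackets.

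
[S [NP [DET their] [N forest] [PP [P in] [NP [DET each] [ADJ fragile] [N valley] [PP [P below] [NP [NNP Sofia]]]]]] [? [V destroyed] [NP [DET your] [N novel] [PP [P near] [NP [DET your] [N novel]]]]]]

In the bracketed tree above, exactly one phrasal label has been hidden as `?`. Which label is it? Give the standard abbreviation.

VP

Looking at what the `?` directly dominates — V 'destroyed', NP — this is a verb phrase (VP).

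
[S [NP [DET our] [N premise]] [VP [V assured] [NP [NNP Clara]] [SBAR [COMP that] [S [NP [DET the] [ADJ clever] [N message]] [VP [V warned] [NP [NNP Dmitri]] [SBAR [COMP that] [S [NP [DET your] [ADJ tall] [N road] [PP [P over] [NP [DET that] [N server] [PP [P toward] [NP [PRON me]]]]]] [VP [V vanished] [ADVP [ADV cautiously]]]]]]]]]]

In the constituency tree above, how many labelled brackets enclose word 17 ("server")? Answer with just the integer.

Counting open brackets not yet closed at "server": [S [VP [SBAR [S [VP [SBAR [S [NP [PP [NP [N = 11.

11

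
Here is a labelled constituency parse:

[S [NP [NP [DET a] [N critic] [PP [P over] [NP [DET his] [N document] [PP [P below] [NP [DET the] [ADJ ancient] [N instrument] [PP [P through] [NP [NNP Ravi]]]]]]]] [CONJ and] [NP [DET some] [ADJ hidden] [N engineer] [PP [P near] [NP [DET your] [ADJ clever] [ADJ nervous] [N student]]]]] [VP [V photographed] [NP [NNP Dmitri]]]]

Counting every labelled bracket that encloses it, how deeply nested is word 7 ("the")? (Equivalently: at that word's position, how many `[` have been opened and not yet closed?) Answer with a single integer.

8

The word sits inside DET, which is inside NP, inside PP, inside NP, inside PP, inside NP, inside NP, inside S — 8 brackets in all.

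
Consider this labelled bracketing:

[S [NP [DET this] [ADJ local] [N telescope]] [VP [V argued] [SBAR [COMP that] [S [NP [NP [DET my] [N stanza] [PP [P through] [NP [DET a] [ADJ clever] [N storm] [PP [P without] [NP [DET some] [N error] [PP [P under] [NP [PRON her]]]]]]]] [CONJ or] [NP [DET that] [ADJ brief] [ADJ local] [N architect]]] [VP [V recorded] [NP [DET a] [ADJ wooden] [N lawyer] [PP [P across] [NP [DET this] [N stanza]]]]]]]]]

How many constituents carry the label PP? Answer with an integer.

4

Listing each PP by its span: [PP through a clever storm without some error under her]; [PP without some error under her]; [PP under her]; [PP across this stanza] — that makes 4.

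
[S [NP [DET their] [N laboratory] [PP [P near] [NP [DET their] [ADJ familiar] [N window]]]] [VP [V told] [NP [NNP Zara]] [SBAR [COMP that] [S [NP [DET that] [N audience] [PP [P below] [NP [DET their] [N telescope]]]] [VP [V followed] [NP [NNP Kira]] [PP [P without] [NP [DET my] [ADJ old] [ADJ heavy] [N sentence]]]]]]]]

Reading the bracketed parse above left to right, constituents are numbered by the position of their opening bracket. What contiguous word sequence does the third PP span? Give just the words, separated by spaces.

without my old heavy sentence

In left-to-right order the PP constituents are "near their familiar window"; "below their telescope"; "without my old heavy sentence". Number 3 is "without my old heavy sentence".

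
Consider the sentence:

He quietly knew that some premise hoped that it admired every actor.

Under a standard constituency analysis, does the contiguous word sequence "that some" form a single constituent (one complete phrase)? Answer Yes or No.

"that" belongs to the complementizer "that" while "some" belongs to the clause "some premise hoped that it admired every actor"; a span that runs across that boundary is not a single phrase.

No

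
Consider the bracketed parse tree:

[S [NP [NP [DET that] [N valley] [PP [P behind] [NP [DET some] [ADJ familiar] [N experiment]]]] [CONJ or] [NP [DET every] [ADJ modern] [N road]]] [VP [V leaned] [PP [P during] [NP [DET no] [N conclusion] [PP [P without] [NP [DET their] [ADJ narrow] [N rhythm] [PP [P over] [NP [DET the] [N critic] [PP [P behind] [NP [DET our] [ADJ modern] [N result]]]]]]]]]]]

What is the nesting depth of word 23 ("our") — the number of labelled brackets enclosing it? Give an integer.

11

The word sits inside DET, which is inside NP, inside PP, inside NP, inside PP, inside NP, inside PP, inside NP, inside PP, inside VP, inside S — 11 brackets in all.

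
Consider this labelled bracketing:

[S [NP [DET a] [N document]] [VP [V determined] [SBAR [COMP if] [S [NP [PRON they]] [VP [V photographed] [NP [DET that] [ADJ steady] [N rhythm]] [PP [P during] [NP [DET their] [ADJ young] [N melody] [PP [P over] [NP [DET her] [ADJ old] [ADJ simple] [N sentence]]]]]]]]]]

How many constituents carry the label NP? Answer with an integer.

5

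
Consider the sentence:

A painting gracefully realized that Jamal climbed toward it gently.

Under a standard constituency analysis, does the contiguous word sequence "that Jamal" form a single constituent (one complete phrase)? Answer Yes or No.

No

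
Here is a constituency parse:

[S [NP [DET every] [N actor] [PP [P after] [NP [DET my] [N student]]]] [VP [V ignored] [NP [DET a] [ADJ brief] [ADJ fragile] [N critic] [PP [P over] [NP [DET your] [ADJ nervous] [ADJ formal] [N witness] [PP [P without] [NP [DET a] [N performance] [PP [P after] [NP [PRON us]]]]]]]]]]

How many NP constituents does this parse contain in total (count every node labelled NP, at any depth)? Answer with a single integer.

6

The NP constituents are: [NP every actor after my student]; [NP my student]; [NP a brief fragile critic over your nervous formal witness without a performance after us]; [NP your nervous formal witness without a performance after us]; [NP a performance after us]; [NP us]. Total: 6.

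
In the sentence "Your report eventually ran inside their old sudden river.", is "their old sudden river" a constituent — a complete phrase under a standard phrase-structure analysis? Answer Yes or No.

These words form the whole noun phrase headed by "river", so yes — one constituent.

Yes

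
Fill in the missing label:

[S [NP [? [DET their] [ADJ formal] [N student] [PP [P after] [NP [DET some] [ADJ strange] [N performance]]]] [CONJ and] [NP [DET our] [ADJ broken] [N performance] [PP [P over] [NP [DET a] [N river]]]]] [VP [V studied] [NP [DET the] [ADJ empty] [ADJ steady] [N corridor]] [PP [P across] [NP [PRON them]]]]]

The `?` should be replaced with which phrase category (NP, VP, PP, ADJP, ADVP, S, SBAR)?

NP

Looking at what the `?` directly dominates — DET 'their', ADJ 'formal', N 'student', PP — this is a noun phrase (NP).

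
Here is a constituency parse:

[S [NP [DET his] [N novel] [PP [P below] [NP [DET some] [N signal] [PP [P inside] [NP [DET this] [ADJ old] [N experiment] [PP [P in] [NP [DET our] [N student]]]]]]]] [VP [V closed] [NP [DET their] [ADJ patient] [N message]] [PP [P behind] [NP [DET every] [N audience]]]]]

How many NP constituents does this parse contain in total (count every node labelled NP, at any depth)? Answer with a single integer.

Listing each NP by its span: [NP his novel below some signal inside this old experiment in our student]; [NP some signal inside this old experiment in our student]; [NP this old experiment in our student]; [NP our student]; [NP their patient message]; [NP every audience] — that makes 6.

6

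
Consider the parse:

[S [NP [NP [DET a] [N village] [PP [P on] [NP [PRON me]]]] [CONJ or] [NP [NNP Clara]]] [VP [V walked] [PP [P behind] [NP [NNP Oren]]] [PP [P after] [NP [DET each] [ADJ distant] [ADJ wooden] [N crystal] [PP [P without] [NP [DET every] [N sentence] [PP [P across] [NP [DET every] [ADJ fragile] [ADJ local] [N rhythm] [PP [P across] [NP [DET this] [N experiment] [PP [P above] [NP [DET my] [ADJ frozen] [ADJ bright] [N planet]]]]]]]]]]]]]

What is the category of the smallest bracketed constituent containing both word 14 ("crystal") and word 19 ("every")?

NP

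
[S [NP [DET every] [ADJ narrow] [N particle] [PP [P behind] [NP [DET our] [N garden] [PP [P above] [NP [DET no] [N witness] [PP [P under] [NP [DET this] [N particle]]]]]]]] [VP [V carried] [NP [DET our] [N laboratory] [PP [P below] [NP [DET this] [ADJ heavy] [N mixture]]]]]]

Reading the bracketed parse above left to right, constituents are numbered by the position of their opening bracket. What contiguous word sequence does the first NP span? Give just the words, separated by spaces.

The NP opening brackets appear, in order, over: "every narrow particle behind our garden above no witness under this particle"; "our garden above no witness under this particle"; "no witness under this particle"; "this particle"; "our laboratory below this heavy mixture"; "this heavy mixture". The first one spans "every narrow particle behind our garden above no witness under this particle".

every narrow particle behind our garden above no witness under this particle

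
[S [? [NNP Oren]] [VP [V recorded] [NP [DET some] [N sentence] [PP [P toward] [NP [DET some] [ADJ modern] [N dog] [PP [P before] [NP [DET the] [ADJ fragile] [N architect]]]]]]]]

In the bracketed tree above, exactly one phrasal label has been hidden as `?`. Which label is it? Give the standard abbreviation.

NP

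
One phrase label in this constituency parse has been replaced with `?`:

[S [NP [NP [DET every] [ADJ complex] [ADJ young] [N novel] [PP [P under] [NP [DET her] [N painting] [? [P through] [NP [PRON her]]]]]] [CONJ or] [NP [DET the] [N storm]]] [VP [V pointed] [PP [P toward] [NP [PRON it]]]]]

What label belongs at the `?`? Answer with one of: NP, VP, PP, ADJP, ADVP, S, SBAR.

PP

The `?` node immediately contains: P 'through', NP. That is the internal structure of a prepositional phrase, so the label is PP.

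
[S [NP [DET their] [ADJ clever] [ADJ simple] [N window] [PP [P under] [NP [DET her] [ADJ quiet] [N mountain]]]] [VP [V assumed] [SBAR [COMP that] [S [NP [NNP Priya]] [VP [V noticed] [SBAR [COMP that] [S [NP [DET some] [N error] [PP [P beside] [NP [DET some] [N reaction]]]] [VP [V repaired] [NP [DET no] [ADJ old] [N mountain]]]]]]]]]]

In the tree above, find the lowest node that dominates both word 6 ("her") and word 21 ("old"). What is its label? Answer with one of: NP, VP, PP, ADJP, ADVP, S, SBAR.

The smallest bracket enclosing both words is [S their clever simple window under her quiet mountain assumed that Priya noticed that some error beside some reaction repaired no old mountain], so the label is S.

S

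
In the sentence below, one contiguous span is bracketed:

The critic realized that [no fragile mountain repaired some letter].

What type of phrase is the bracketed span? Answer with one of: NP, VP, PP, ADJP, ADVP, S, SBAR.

"repaired" is the head of the bracketed span, so the span is a clause: S.

S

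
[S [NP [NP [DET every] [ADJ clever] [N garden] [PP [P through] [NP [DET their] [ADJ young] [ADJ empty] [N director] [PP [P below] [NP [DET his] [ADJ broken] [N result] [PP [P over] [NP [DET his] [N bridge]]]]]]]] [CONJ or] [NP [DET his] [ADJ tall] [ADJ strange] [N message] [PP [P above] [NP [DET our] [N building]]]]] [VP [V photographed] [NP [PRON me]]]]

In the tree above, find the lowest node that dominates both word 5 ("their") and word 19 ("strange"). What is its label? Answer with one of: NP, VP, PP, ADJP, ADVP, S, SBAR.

NP

Word 5 lies under S → NP → NP → PP → NP → DET; word 19 lies under S → NP → NP → ADJ. The lowest shared node is the NP.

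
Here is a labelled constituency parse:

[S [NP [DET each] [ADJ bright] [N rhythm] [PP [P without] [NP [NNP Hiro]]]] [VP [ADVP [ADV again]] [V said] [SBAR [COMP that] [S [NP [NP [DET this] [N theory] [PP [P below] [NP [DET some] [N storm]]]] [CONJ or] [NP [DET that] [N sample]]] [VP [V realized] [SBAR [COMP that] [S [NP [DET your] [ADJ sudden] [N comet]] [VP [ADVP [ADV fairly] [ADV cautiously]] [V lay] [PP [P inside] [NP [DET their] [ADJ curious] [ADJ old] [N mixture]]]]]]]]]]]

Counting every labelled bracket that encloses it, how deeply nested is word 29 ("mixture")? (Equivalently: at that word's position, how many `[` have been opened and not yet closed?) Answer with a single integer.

The word sits inside N, which is inside NP, inside PP, inside VP, inside S, inside SBAR, inside VP, inside S, inside SBAR, inside VP, inside S — 11 brackets in all.

11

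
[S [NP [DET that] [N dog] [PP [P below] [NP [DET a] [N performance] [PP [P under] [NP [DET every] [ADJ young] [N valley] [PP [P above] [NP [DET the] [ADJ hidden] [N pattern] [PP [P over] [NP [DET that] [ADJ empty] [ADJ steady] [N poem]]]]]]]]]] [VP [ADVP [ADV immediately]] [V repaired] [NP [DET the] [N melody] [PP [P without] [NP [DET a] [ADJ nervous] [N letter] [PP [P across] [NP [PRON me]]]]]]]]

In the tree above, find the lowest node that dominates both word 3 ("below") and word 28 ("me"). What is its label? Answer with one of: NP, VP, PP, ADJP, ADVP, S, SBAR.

S

The smallest bracket enclosing both words is [S that dog below a performance under every young valley above the hidden pattern over that empty steady poem immediately repaired the melody without a nervous letter across me], so the label is S.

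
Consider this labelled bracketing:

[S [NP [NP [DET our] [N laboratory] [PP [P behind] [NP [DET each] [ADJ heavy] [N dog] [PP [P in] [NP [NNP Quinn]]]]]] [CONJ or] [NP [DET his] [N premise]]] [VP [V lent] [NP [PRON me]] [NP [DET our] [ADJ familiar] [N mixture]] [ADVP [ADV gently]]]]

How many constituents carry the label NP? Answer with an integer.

7

Scanning left to right, an opening `[NP` appears at word positions 1, 1, 4, 8, 10, 13, 14 — 7 in total.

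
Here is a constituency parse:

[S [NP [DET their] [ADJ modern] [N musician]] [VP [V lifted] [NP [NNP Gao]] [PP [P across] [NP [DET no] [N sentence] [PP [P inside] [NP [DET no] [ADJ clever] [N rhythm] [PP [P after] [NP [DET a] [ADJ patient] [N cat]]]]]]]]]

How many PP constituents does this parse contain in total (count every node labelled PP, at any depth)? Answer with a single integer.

Scanning left to right, an opening `[PP` appears at word positions 6, 9, 13 — 3 in total.

3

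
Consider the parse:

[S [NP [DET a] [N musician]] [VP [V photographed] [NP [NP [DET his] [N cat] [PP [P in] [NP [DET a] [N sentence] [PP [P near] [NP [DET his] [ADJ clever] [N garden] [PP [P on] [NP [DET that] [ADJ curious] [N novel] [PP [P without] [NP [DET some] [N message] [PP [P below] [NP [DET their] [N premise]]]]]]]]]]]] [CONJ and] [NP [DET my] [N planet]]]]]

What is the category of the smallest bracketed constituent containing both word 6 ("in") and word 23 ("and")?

NP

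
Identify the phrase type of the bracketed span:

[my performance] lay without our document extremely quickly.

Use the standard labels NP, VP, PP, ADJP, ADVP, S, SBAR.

The bracketed span "my performance" is headed by "performance", making it a noun phrase (NP).

NP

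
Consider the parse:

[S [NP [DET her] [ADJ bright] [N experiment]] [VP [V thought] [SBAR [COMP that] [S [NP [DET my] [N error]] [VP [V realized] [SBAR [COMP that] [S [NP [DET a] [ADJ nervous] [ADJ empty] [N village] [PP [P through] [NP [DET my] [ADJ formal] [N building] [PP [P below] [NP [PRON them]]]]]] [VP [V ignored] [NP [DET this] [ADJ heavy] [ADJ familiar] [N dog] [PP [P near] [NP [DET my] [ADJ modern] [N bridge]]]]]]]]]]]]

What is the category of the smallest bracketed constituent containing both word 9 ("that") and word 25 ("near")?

Word 9 lies under S → VP → SBAR → S → VP → SBAR → COMP; word 25 lies under S → VP → SBAR → S → VP → SBAR → S → VP → NP → PP → P. The lowest shared node is the SBAR.

SBAR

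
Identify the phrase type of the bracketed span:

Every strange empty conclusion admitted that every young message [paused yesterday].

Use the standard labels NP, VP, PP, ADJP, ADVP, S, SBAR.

VP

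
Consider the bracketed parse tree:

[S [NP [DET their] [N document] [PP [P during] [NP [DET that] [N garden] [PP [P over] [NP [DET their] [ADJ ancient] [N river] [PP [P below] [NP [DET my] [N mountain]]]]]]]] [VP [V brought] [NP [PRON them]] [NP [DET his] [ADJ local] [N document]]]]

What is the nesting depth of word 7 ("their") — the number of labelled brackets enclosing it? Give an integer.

Path from the root down to the word: S → NP → PP → NP → PP → NP → DET. That is 7 enclosing brackets.

7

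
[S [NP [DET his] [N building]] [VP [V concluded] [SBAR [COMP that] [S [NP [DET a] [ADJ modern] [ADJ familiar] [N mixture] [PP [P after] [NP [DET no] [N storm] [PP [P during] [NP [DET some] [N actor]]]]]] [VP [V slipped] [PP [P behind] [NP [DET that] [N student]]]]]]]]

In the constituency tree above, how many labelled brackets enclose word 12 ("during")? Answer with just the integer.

9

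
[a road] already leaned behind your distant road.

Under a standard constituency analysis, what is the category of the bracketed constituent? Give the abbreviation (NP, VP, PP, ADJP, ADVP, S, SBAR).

The span is built around the noun "road" — a noun phrase (NP).

NP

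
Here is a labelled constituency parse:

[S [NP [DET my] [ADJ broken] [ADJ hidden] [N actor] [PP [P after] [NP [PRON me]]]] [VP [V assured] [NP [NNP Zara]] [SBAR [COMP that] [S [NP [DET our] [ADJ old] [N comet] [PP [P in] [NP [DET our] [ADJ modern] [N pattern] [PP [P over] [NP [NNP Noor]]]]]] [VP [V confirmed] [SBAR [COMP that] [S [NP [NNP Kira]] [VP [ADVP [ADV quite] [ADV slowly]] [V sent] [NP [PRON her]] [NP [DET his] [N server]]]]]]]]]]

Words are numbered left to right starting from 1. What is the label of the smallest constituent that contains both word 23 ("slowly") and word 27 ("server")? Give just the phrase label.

The smallest bracket enclosing both words is [VP quite slowly sent her his server], so the label is VP.

VP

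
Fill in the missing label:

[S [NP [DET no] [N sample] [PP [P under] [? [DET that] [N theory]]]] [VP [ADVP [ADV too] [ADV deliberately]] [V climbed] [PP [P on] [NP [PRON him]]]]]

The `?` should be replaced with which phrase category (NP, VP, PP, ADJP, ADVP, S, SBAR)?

A constituent whose immediate children are DET 'that', N 'theory' is a noun phrase: NP.

NP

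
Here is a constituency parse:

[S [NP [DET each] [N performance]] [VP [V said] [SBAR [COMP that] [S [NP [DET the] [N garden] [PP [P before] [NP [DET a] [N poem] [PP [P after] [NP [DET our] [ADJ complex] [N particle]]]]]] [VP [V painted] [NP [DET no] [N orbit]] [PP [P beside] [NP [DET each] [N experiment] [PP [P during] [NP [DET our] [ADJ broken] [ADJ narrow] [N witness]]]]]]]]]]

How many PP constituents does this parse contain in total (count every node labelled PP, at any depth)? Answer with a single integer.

Listing each PP by its span: [PP before a poem after our complex particle]; [PP after our complex particle]; [PP beside each experiment during our broken narrow witness]; [PP during our broken narrow witness] — that makes 4.

4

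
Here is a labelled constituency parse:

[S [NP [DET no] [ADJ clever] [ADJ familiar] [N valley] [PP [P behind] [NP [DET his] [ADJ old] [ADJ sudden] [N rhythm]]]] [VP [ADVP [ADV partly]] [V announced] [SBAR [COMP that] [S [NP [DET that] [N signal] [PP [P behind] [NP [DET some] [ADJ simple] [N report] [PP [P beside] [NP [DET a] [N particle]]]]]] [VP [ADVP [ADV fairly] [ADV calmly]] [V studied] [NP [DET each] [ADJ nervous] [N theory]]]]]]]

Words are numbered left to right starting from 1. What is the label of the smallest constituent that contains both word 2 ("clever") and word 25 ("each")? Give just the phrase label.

S

The smallest bracket enclosing both words is [S no clever familiar valley behind his old sudden rhythm partly announced that that signal behind some simple report beside a particle fairly calmly studied each nervous theory], so the label is S.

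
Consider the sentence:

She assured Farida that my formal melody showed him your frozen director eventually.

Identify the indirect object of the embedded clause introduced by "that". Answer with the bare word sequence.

him

The verb of the embedded clause introduced by "that" is "showed"; its indirect object is the NP "him".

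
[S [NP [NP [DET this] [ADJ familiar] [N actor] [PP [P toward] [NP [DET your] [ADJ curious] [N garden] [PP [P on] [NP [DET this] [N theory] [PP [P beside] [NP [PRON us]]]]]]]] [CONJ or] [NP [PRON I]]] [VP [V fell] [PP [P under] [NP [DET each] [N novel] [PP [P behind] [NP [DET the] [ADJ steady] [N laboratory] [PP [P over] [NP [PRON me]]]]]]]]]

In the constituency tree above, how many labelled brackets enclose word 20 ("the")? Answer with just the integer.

The word sits inside DET, which is inside NP, inside PP, inside NP, inside PP, inside VP, inside S — 7 brackets in all.

7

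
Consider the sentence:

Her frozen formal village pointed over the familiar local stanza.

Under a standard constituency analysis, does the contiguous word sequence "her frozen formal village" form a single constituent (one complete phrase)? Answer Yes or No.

Yes

These words form the whole noun phrase headed by "village", so yes — one constituent.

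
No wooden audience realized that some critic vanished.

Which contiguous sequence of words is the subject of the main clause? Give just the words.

no wooden audience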